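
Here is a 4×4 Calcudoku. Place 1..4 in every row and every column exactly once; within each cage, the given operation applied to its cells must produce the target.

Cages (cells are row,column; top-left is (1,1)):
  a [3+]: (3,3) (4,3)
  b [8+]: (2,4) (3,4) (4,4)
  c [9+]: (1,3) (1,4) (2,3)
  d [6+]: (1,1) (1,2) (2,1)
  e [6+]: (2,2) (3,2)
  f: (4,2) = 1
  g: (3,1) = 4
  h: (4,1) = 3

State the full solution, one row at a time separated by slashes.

1 3 4 2 / 2 4 3 1 / 4 2 1 3 / 3 1 2 4

Cage g is a single given cell, leaving (3,1) = 4.
Row 3 already has 4, leaving (3,2) = 2.
Row 3 already has 2; hence (3,3) = 1.
Row 3 now contains 1, leaving (3,4) = 3.
Cage h is given, which forces (4,1) = 3.
F is a freebie, which forces (4,2) = 1.
Column 3 already has 1; hence (4,3) = 2.
Row 4 now contains 1, which forces (4,4) = 4.
Column 2 now contains 1, which forces (1,2) = 3.
Row 1 now contains 3, leaving (1,3) = 4.
Column 4 already has 4; hence (1,4) = 2.
2 is placed in column 2, leaving (2,2) = 4.
Column 3 now contains 4, leaving (2,3) = 3.
Column 4 already has 4, so (2,4) = 1.
Row 1 now contains 2, so (1,1) = 1.
Row 2 already has 1; hence (2,1) = 2.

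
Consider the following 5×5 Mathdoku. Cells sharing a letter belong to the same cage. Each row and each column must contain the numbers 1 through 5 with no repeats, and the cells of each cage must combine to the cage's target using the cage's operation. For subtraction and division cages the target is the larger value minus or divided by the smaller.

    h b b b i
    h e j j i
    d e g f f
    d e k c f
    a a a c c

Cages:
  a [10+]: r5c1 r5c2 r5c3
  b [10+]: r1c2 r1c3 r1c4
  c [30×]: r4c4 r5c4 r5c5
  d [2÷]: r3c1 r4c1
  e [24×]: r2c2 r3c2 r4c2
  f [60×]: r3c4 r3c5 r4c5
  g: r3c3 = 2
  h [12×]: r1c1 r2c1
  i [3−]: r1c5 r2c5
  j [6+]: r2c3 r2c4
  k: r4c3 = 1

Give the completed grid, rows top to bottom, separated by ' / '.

Cage g is a single given cell, leaving r3c3 = 2.
K is a freebie, which forces r4c3 = 1.
Cage d's pair has quotient 2, so r4c1 = 2.
Cage e needs product 24; hence r2c2 = 2.
2 is placed in row 2, which forces r2c4 = 1.
Cage j's pair has sum 6, which forces r2c3 = 5.
5 is placed in row 2; hence r2c5 = 4.
Column 3 now contains 5, which forces r5c3 = 4.
The two cells of cage h must have product 12, leaving r1c1 = 4.
Cage b has sum 10; hence r1c2 = 5.
4 is placed in column 3, leaving r1c3 = 3.
Cage b needs sum 10; hence r1c4 = 2.
Cage i needs two cells with difference 3, which forces r1c5 = 1.
Row 2 now contains 4, leaving r2c1 = 3.
4 is placed in column 1, which forces r3c1 = 1.
Cage f has product 60, so r3c4 = 4.
1 is placed in column 1, leaving r5c1 = 5.
5 is placed in column 2, which forces r5c2 = 1.
5 is placed in row 5; hence r5c4 = 3.
Row 5 now contains 3, which forces r5c5 = 2.
Row 3 now contains 4, leaving r3c2 = 3.
Row 3 now contains 3, leaving r3c5 = 5.
Cage e needs product 24; hence r4c2 = 4.
Column 4 now contains 3, which forces r4c4 = 5.
Column 5 now contains 5, which forces r4c5 = 3.

4 5 3 2 1 / 3 2 5 1 4 / 1 3 2 4 5 / 2 4 1 5 3 / 5 1 4 3 2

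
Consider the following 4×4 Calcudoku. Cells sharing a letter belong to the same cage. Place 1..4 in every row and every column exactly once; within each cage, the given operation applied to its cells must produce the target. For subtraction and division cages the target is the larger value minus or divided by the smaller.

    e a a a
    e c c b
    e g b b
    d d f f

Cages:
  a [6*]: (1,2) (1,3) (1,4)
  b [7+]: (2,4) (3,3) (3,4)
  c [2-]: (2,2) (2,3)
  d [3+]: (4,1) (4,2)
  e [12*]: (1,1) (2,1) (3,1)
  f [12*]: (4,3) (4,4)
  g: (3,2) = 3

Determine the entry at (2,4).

Cage g is given, which forces (3,2) = 3.
In row 1, 4 can only go at (1,1), so (1,1) = 4.
Cage e has product 12; hence (2,1) = 3.
Column 1 now contains 4, so (3,1) = 1.
Column 1 now contains 1, so (4,1) = 2.
Row 4 now contains 2, leaving (4,2) = 1.
Column 2 now contains 1; hence (1,2) = 2.
Column 2 now contains 2, leaving (2,2) = 4.
Row 2 already has 4; hence (2,3) = 2.
Cage b has sum 7, leaving (2,4) = 1.
Column 3 now contains 2, so (3,3) = 4.
Row 3 already has 4; hence (3,4) = 2.
Column 3 already has 4, leaving (4,3) = 3.
3 is placed in row 4, leaving (4,4) = 4.
3 is placed in column 3, so (1,3) = 1.
Column 4 now contains 1, leaving (1,4) = 3.
Completed grid: 4 2 1 3 / 3 4 2 1 / 1 3 4 2 / 2 1 3 4.

1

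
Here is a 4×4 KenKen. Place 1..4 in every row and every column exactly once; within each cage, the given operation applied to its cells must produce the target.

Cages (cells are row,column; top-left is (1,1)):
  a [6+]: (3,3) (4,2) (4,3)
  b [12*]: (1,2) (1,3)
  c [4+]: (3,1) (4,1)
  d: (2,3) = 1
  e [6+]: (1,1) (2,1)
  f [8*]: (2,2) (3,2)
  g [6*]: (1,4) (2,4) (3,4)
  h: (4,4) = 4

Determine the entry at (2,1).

4

Cage d is given, so (2,3) = 1.
H is a freebie; hence (4,4) = 4.
Cage a has sum 6, leaving (4,2) = 1.
The two cells of cage c must have sum 4, so (3,1) = 1.
1 is placed in row 4, leaving (4,1) = 3.
Row 4 already has 3, which forces (4,3) = 2.
Cage g has product 6, so (1,4) = 1.
Column 3 now contains 2, leaving (3,3) = 3.
Row 3 already has 3; hence (3,4) = 2.
The two cells of cage b must have product 12; hence (1,2) = 3.
Column 3 now contains 3, leaving (1,3) = 4.
The two cells of cage f must have product 8, so (2,2) = 2.
Column 4 already has 2, so (2,4) = 3.
2 is placed in row 3, leaving (3,2) = 4.
Row 1 already has 4, so (1,1) = 2.
Row 2 already has 2, which forces (2,1) = 4.
The full grid is 2 3 4 1 / 4 2 1 3 / 1 4 3 2 / 3 1 2 4.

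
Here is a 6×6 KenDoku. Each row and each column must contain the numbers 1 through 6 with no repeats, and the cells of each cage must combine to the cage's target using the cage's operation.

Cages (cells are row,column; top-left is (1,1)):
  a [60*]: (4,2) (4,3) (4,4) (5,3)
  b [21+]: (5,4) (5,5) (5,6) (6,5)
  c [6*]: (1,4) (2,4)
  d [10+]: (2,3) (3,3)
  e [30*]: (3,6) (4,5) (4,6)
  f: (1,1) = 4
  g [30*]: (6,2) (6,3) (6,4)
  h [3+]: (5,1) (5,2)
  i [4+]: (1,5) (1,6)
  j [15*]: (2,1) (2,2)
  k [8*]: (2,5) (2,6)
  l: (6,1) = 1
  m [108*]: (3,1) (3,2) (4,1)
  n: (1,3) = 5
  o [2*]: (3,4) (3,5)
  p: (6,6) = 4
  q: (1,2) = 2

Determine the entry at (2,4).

1

Cage f is given; hence (1,1) = 4.
Q is a freebie, leaving (1,2) = 2.
Cage n is given, so (1,3) = 5.
Cage m has product 108, so (3,1) = 3.
Cage m needs product 108; hence (3,2) = 6.
Row 3 now contains 6; hence (3,3) = 4.
The 3 cells of cage m must have product 108; hence (4,1) = 6.
2 is placed in column 2, leaving (5,2) = 1.
Cage l is given, which forces (6,1) = 1.
Cage b has sum 21, leaving (6,5) = 6.
Cage p is given, which forces (6,6) = 4.
Column 1 already has 3, which forces (2,1) = 5.
Cage j needs two cells with product 15, leaving (2,2) = 3.
4 is placed in column 3, which forces (2,3) = 6.
Cage k needs two cells with product 8, which forces (2,5) = 4.
Column 6 now contains 4, so (2,6) = 2.
2 is placed in column 6, so (3,6) = 5.
5 is placed in column 6, leaving (4,6) = 3.
Row 5 already has 1; hence (5,1) = 2.
Row 5 already has 2; hence (5,3) = 3.
Column 5 already has 4, leaving (5,5) = 5.
5 is placed in column 6, leaving (5,6) = 6.
3 is placed in column 2, so (6,2) = 5.
Column 3 now contains 3; hence (6,3) = 2.
Row 6 already has 2; hence (6,4) = 3.
Cage c's pair has product 6, leaving (1,4) = 6.
The two cells of cage i must have sum 4, which forces (1,5) = 3.
Column 6 now contains 3, leaving (1,6) = 1.
Row 2 already has 2; hence (2,4) = 1.
1 is placed in column 4, which forces (3,4) = 2.
Row 3 now contains 2, leaving (3,5) = 1.
Column 2 already has 5, so (4,2) = 4.
2 is placed in column 3, so (4,3) = 1.
The 4 cells of cage a must have product 60, leaving (4,4) = 5.
5 is placed in column 5, so (4,5) = 2.
Row 5 already has 6, leaving (5,4) = 4.
Completed grid: 4 2 5 6 3 1 / 5 3 6 1 4 2 / 3 6 4 2 1 5 / 6 4 1 5 2 3 / 2 1 3 4 5 6 / 1 5 2 3 6 4.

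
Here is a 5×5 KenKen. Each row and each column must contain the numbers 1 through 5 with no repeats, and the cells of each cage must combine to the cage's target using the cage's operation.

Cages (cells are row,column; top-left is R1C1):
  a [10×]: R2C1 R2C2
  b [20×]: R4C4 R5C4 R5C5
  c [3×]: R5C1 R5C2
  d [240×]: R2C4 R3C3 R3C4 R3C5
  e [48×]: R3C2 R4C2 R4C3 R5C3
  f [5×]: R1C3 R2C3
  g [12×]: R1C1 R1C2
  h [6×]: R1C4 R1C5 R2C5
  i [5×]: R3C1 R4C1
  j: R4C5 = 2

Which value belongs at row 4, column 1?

The 4 cells of cage d must have product 240, which forces R2C4 = 4.
Cage j is given, so R4C5 = 2.
The 3 cells of cage h must have product 6, so R1C4 = 2.
Cage b has product 20, so R5C5 = 4.
Cage d needs product 240; hence R3C3 = 4.
4 is placed in column 3; hence R4C3 = 3.
Row 3 already has 4, leaving R3C2 = 2.
Cage e needs product 48, so R4C2 = 4.
The 4 cells of cage e must have product 48, so R5C3 = 2.
The two cells of cage g must have product 12, so R1C1 = 4.
Column 2 already has 4, leaving R1C2 = 3.
3 is placed in row 1, so R1C5 = 1.
Cage a's pair has product 10, so R2C1 = 2.
Column 2 now contains 2; hence R2C2 = 5.
Row 2 now contains 5, which forces R2C3 = 1.
1 is placed in column 5, leaving R2C5 = 3.
3 is placed in column 5, leaving R3C5 = 5.
Column 2 already has 3, so R5C2 = 1.
1 is placed in row 5, which forces R5C4 = 5.
1 is placed in row 1, which forces R1C3 = 5.
5 is placed in row 3, so R3C1 = 1.
5 is placed in row 3; hence R3C4 = 3.
Cage i's pair has product 5, leaving R4C1 = 5.
5 is placed in column 4; hence R4C4 = 1.
1 is placed in row 5, so R5C1 = 3.
Filled in: 4 3 5 2 1 / 2 5 1 4 3 / 1 2 4 3 5 / 5 4 3 1 2 / 3 1 2 5 4.

5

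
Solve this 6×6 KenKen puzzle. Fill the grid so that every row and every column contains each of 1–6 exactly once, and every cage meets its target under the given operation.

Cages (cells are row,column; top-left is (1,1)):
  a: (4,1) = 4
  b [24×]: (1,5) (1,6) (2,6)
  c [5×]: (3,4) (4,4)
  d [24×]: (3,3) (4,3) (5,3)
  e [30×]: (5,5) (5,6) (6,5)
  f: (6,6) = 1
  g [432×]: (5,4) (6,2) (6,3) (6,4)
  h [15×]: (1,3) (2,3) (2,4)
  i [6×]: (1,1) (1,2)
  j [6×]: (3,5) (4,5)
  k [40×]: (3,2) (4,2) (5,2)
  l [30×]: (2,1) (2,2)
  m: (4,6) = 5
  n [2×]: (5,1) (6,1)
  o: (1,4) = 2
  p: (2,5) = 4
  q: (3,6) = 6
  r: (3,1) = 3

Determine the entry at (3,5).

1

Cage o is a single given cell, leaving (1,4) = 2.
Cage p is given, leaving (2,5) = 4.
Cage r is given, so (3,1) = 3.
Q is a freebie, leaving (3,6) = 6.
Cage a is a single given cell, so (4,1) = 4.
Cage m is a single given cell, leaving (4,6) = 5.
The 4 cells of cage g must have product 432, which forces (5,4) = 6.
Cage f is given, which forces (6,6) = 1.
The 3 cells of cage b must have product 24, which forces (1,5) = 3.
Cage b has product 24, which forces (1,6) = 4.
Cage b has product 24; hence (2,6) = 2.
The two cells of cage c must have product 5; hence (3,4) = 5.
Row 4 now contains 5, leaving (4,2) = 2.
Row 4 now contains 5; hence (4,4) = 1.
Column 5 already has 3, which forces (4,5) = 6.
Cage n needs two cells with product 2, which forces (5,1) = 1.
Column 6 already has 2, which forces (5,6) = 3.
1 is placed in row 6; hence (6,1) = 2.
Row 6 now contains 2; hence (6,5) = 5.
Column 1 already has 1, which forces (1,1) = 6.
The two cells of cage i must have product 6, so (1,2) = 1.
Row 1 now contains 1, leaving (1,3) = 5.
Column 1 already has 6, leaving (2,1) = 5.
5 is placed in row 2, leaving (2,2) = 6.
Column 3 now contains 5, so (2,3) = 1.
1 is placed in column 4; hence (2,4) = 3.
Row 3 already has 5, leaving (3,2) = 4.
Row 3 already has 4, so (3,3) = 2.
Cage j's pair has product 6, which forces (3,5) = 1.
6 is placed in row 4, which forces (4,3) = 3.
Cage k has product 40, so (5,2) = 5.
Column 3 now contains 2, so (5,3) = 4.
5 is placed in column 5; hence (5,5) = 2.
Column 2 now contains 4, which forces (6,2) = 3.
4 is placed in column 3, which forces (6,3) = 6.
Column 4 now contains 3, leaving (6,4) = 4.
The full grid is 6 1 5 2 3 4 / 5 6 1 3 4 2 / 3 4 2 5 1 6 / 4 2 3 1 6 5 / 1 5 4 6 2 3 / 2 3 6 4 5 1.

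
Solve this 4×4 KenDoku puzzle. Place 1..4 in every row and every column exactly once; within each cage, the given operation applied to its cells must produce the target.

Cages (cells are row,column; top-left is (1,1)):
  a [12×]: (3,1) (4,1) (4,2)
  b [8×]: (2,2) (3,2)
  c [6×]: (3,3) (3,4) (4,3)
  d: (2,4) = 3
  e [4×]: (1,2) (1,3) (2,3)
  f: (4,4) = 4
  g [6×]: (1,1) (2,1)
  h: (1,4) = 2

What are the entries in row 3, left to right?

H is a freebie; hence (1,4) = 2.
D is a freebie, leaving (2,4) = 3.
3 is placed in column 4; hence (3,4) = 1.
Cage f is given, leaving (4,4) = 4.
Row 1 already has 2, so (1,1) = 3.
Row 1 already has 2, leaving (1,2) = 1.
Cage e has product 4; hence (1,3) = 4.
Row 2 now contains 3, which forces (2,1) = 2.
2 is placed in row 2; hence (2,2) = 4.
Cage e needs product 4; hence (2,3) = 1.
2 is placed in column 1, which forces (3,1) = 4.
Column 2 now contains 4, leaving (3,2) = 2.
Row 3 already has 2; hence (3,3) = 3.
3 is placed in column 1; hence (4,1) = 1.
Column 2 already has 2, leaving (4,2) = 3.
Column 3 already has 3; hence (4,3) = 2.
The full grid is 3 1 4 2 / 2 4 1 3 / 4 2 3 1 / 1 3 2 4.

4 2 3 1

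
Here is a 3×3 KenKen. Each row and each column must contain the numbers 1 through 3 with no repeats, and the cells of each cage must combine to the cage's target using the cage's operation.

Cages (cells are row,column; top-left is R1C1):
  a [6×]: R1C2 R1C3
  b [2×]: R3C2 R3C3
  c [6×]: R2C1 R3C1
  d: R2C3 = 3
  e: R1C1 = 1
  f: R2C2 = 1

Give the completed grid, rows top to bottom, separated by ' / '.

1 3 2 / 2 1 3 / 3 2 1

E is a freebie, so R1C1 = 1.
Cage f is given, leaving R2C2 = 1.
Cage d is given; hence R2C3 = 3.
Column 2 now contains 1, so R3C2 = 2.
Row 3 already has 2, leaving R3C3 = 1.
Column 2 now contains 2; hence R1C2 = 3.
3 is placed in column 3, so R1C3 = 2.
3 is placed in row 2, leaving R2C1 = 2.
Row 3 already has 2; hence R3C1 = 3.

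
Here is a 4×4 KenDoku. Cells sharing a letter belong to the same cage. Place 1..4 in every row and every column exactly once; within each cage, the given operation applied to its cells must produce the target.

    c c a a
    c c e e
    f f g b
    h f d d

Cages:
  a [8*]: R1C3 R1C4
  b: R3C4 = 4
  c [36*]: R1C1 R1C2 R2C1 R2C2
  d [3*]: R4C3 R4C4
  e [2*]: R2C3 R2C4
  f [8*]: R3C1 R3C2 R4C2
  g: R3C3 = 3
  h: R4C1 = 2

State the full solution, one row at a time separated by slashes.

3 1 4 2 / 4 3 2 1 / 1 2 3 4 / 2 4 1 3

G is a freebie; hence R3C3 = 3.
Cage b is given, which forces R3C4 = 4.
Cage h is a single given cell, which forces R4C1 = 2.
Column 3 now contains 3, leaving R4C3 = 1.
Row 4 already has 1, so R4C4 = 3.
Cage a's pair has product 8; hence R1C3 = 4.
Column 4 already has 4, which forces R1C4 = 2.
1 is placed in column 3, leaving R2C3 = 2.
Cage e's pair has product 2; hence R2C4 = 1.
Column 1 now contains 2, leaving R3C1 = 1.
Cage f has product 8, leaving R3C2 = 2.
Row 4 already has 1, which forces R4C2 = 4.
Column 1 now contains 1, which forces R1C1 = 3.
Cage c needs product 36, so R1C2 = 1.
Cage c has product 36; hence R2C1 = 4.
Column 2 now contains 4; hence R2C2 = 3.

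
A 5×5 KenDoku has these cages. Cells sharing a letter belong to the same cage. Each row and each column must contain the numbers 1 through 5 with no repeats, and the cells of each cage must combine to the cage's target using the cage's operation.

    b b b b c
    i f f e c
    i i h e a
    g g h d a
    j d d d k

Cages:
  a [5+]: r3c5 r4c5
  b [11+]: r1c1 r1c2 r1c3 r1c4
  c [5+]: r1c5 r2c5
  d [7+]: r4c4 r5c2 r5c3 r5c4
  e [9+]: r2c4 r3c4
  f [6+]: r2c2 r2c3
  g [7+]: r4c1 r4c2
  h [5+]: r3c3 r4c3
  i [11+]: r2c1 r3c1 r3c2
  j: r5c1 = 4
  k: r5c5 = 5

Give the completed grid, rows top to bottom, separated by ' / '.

The 4 cells of cage d must have sum 7; hence r4c4 = 1.
Cage j is a single given cell, which forces r5c1 = 4.
Cage k is a single given cell, leaving r5c5 = 5.
The only place for 4 in row 1 is r1c5.
Cage c needs two cells with sum 5, so r2c5 = 1.
The only place for 3 in row 2 is r2c1.
Cage i needs sum 11, leaving r3c1 = 5.
Cage i has sum 11, leaving r3c2 = 3.
Row 3 now contains 5, so r3c4 = 4.
3 is placed in row 3, so r3c5 = 2.
Column 1 already has 5; hence r4c1 = 2.
Row 4 already has 2, so r4c2 = 5.
2 is placed in column 5, which forces r4c5 = 3.
Column 1 now contains 2, leaving r1c1 = 1.
Cage b needs sum 11; hence r1c2 = 2.
Column 2 now contains 2, which forces r2c2 = 4.
Row 2 already has 4, which forces r2c3 = 2.
Column 4 already has 4; hence r2c4 = 5.
2 is placed in row 3; hence r3c3 = 1.
3 is placed in row 4, which forces r4c3 = 4.
Column 2 now contains 2; hence r5c2 = 1.
Column 3 now contains 1, leaving r5c3 = 3.
3 is placed in row 5, which forces r5c4 = 2.
Column 3 already has 3, which forces r1c3 = 5.
Column 4 now contains 5, leaving r1c4 = 3.

1 2 5 3 4 / 3 4 2 5 1 / 5 3 1 4 2 / 2 5 4 1 3 / 4 1 3 2 5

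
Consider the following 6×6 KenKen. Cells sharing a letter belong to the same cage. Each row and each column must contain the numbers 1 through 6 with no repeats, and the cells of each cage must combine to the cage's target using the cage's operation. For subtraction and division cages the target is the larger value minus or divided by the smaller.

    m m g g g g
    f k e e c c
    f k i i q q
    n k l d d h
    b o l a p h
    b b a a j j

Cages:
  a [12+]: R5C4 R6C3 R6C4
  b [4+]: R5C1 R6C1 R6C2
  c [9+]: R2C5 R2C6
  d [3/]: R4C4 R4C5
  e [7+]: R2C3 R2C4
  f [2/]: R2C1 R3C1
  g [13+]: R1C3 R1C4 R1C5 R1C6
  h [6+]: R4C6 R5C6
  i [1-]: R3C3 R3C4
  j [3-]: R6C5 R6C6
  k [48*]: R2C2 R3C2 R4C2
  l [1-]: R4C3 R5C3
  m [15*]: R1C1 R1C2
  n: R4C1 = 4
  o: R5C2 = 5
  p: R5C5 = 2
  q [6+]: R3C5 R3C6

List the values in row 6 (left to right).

Cage n is given, leaving R4C1 = 4.
Cage b has sum 4, so R5C1 = 1.
Cage o is a single given cell, leaving R5C2 = 5.
P is a freebie; hence R5C5 = 2.
2 is placed in row 5, which forces R5C6 = 4.
The 3 cells of cage b must have sum 4, so R6C1 = 2.
The 3 cells of cage b must have sum 4; hence R6C2 = 1.
Cage m's pair has product 15, which forces R1C1 = 5.
5 is placed in column 2, so R1C2 = 3.
Cage h's pair has sum 6, leaving R4C6 = 2.
Cage a needs sum 12; hence R5C4 = 3.
Row 4 now contains 2, which forces R4C2 = 6.
Row 4 now contains 2, leaving R4C3 = 5.
3 is placed in column 4, leaving R4C4 = 1.
The two cells of cage d must have quotient 3, leaving R4C5 = 3.
Row 5 now contains 3, leaving R5C3 = 6.
Column 5 already has 3, so R6C5 = 6.
6 is placed in row 6, which forces R6C6 = 3.
Column 5 now contains 6, so R2C5 = 4.
Cage c's pair has sum 9, leaving R2C6 = 5.
Column 6 already has 5; hence R3C6 = 1.
3 is placed in row 6, so R6C3 = 4.
Cage a has sum 12, so R6C4 = 5.
Cage g needs sum 13, leaving R1C3 = 2.
Cage g has sum 13, so R1C4 = 4.
Column 5 already has 4; hence R1C5 = 1.
1 is placed in column 6; hence R1C6 = 6.
4 is placed in row 2, which forces R2C2 = 2.
The two cells of cage e must have sum 7, which forces R2C3 = 1.
Row 2 already has 5, which forces R2C4 = 6.
Cage k has product 48, so R3C2 = 4.
Column 3 already has 4, so R3C3 = 3.
Column 4 already has 4; hence R3C4 = 2.
Row 3 now contains 1, which forces R3C5 = 5.
6 is placed in row 2, leaving R2C1 = 3.
Row 3 already has 3, which forces R3C1 = 6.
Completed grid: 5 3 2 4 1 6 / 3 2 1 6 4 5 / 6 4 3 2 5 1 / 4 6 5 1 3 2 / 1 5 6 3 2 4 / 2 1 4 5 6 3.

2 1 4 5 6 3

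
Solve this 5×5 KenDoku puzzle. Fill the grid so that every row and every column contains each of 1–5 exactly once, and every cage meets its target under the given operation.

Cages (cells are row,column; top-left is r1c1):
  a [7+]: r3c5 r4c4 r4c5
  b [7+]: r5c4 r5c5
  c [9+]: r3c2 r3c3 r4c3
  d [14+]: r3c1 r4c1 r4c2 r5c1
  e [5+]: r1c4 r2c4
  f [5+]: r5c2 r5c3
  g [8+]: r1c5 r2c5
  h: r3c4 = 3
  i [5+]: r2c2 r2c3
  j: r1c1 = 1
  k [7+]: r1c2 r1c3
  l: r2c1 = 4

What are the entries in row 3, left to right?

Cage j is given; hence r1c1 = 1.
L is a freebie, leaving r2c1 = 4.
Cage h is given, which forces r3c4 = 3.
Cage e's pair has sum 5, so r1c4 = 4.
Cage e needs two cells with sum 5, so r2c4 = 1.
Cage d needs sum 14; hence r4c2 = 4.
Column 4 already has 1, so r4c4 = 2.
Column 4 already has 2, leaving r5c4 = 5.
Row 4 already has 2, which forces r4c3 = 3.
3 is placed in row 4, so r4c5 = 1.
Cage b's pair has sum 7, so r5c5 = 2.
Cage i's pair has sum 5, so r2c2 = 3.
Column 3 now contains 3, so r2c3 = 2.
Row 2 already has 3, so r2c5 = 5.
Cage d needs sum 14; hence r3c1 = 2.
Column 5 now contains 2, which forces r3c5 = 4.
3 is placed in row 4; hence r4c1 = 5.
Row 5 already has 2, leaving r5c1 = 3.
The two cells of cage f must have sum 5, leaving r5c2 = 1.
Row 5 already has 2, leaving r5c3 = 4.
Cage k needs two cells with sum 7, so r1c2 = 2.
2 is placed in column 3, which forces r1c3 = 5.
5 is placed in column 5, leaving r1c5 = 3.
1 is placed in column 2, leaving r3c2 = 5.
Cage c needs sum 9; hence r3c3 = 1.
The full grid is 1 2 5 4 3 / 4 3 2 1 5 / 2 5 1 3 4 / 5 4 3 2 1 / 3 1 4 5 2.

2 5 1 3 4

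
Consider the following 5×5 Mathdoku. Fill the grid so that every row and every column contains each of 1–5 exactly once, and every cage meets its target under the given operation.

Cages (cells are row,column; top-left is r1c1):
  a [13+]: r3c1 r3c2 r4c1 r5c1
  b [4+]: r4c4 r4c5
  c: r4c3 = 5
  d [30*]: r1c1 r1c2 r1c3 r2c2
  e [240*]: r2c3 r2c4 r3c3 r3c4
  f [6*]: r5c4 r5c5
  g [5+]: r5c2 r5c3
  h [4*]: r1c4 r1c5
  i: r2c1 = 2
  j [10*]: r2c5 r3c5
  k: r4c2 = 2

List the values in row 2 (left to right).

2 1 3 4 5

I is a freebie; hence r2c1 = 2.
Row 2 already has 2, which forces r2c5 = 5.
5 is placed in column 5, which forces r3c5 = 2.
K is a freebie, which forces r4c2 = 2.
Cage c is given, which forces r4c3 = 5.
Column 5 now contains 2, leaving r5c5 = 3.
Cage d has product 30, leaving r1c3 = 2.
Cage e has product 240, so r2c3 = 3.
Cage e has product 240, so r2c4 = 4.
The 4 cells of cage e must have product 240; hence r3c3 = 4.
Cage e has product 240, so r3c4 = 5.
The two cells of cage b must have sum 4, so r4c4 = 3.
3 is placed in column 5, so r4c5 = 1.
4 is placed in column 3, leaving r5c3 = 1.
Row 5 now contains 3; hence r5c4 = 2.
Column 4 now contains 4, so r1c4 = 1.
Column 5 already has 1; hence r1c5 = 4.
Row 2 now contains 3; hence r2c2 = 1.
1 is placed in column 2; hence r3c2 = 3.
Row 4 now contains 1, which forces r4c1 = 4.
The 4 cells of cage a must have sum 13, leaving r5c1 = 5.
Row 5 already has 1, which forces r5c2 = 4.
Column 1 already has 5, so r1c1 = 3.
Column 2 now contains 3, so r1c2 = 5.
3 is placed in row 3, which forces r3c1 = 1.
Filled in: 3 5 2 1 4 / 2 1 3 4 5 / 1 3 4 5 2 / 4 2 5 3 1 / 5 4 1 2 3.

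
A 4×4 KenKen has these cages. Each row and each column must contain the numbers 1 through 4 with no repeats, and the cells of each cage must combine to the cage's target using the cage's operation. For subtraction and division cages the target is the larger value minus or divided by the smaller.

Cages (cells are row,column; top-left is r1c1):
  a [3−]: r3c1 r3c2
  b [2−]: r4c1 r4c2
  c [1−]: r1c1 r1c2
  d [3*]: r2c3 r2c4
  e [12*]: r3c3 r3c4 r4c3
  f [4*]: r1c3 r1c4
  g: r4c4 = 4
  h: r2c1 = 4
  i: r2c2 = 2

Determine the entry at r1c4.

1

Cage h is given, leaving r2c1 = 4.
Cage i is a single given cell; hence r2c2 = 2.
4 is placed in column 1, which forces r3c1 = 1.
Row 3 now contains 1, leaving r3c2 = 4.
4 is placed in row 3; hence r3c3 = 3.
Row 3 now contains 3; hence r3c4 = 2.
G is a freebie; hence r4c4 = 4.
Cage c's pair has difference 1, leaving r1c1 = 2.
Cage f's pair has product 4, which forces r1c3 = 4.
Column 4 now contains 4, leaving r1c4 = 1.
Column 3 now contains 3, which forces r2c3 = 1.
The two cells of cage d must have product 3, leaving r2c4 = 3.
The two cells of cage b must have difference 2; hence r4c1 = 3.
Cage b needs two cells with difference 2, so r4c2 = 1.
The 3 cells of cage e must have product 12; hence r4c3 = 2.
Row 1 now contains 1, so r1c2 = 3.
Completed grid: 2 3 4 1 / 4 2 1 3 / 1 4 3 2 / 3 1 2 4.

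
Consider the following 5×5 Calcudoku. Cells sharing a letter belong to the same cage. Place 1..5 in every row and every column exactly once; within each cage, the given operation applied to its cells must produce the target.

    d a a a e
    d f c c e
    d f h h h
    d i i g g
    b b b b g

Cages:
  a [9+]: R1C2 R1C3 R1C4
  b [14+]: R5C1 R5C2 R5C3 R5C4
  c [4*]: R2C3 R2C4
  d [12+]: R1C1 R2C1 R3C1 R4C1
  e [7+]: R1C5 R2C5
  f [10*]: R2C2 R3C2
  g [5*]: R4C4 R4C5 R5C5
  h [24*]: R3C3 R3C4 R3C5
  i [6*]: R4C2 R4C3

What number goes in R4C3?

The 3 cells of cage g must have product 5; hence R4C4 = 1.
The 3 cells of cage g must have product 5; hence R4C5 = 5.
Cage g needs product 5, which forces R5C5 = 1.
Cage c's pair has product 4, which forces R2C3 = 1.
Column 4 now contains 1, so R2C4 = 4.
Row 2 now contains 4, which forces R2C5 = 3.
Column 5 now contains 3, leaving R1C5 = 4.
Column 5 now contains 4; hence R3C5 = 2.
Cage a needs sum 9, which forces R1C2 = 1.
The two cells of cage f must have product 10, leaving R2C2 = 2.
Row 3 now contains 2; hence R3C2 = 5.
Cage h needs product 24, which forces R3C3 = 4.
Row 3 now contains 2; hence R3C4 = 3.
2 is placed in column 2; hence R4C2 = 3.
Row 4 now contains 3; hence R4C3 = 2.
3 is placed in column 2, which forces R5C2 = 4.
Cage d needs sum 12, which forces R1C1 = 2.
Cage a has sum 9, which forces R1C3 = 3.
3 is placed in column 4; hence R1C4 = 5.
Row 2 now contains 2, which forces R2C1 = 5.
Row 3 already has 4, so R3C1 = 1.
Row 4 already has 2; hence R4C1 = 4.
5 is placed in column 1, so R5C1 = 3.
Column 3 already has 3, which forces R5C3 = 5.
Column 4 now contains 5, leaving R5C4 = 2.
Filled in: 2 1 3 5 4 / 5 2 1 4 3 / 1 5 4 3 2 / 4 3 2 1 5 / 3 4 5 2 1.

2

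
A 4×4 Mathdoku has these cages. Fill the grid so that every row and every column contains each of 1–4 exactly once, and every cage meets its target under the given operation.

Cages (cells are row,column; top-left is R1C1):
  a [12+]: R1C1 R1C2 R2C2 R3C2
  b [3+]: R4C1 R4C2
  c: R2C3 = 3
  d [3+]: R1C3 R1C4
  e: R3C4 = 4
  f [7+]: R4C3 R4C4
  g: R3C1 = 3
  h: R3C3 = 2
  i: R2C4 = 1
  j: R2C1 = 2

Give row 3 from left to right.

3 1 2 4

J is a freebie, which forces R2C1 = 2.
C is a freebie, so R2C3 = 3.
I is a freebie; hence R2C4 = 1.
Cage g is given, which forces R3C1 = 3.
Cage h is a single given cell, which forces R3C3 = 2.
E is a freebie, so R3C4 = 4.
Column 1 now contains 2, leaving R4C1 = 1.
Row 4 already has 1, so R4C2 = 2.
Column 3 already has 3; hence R4C3 = 4.
Column 4 already has 4, leaving R4C4 = 3.
Column 1 now contains 3, leaving R1C1 = 4.
The 4 cells of cage a must have sum 12; hence R1C2 = 3.
Column 3 already has 2; hence R1C3 = 1.
1 is placed in column 4, so R1C4 = 2.
1 is placed in row 2; hence R2C2 = 4.
Row 3 now contains 4; hence R3C2 = 1.
The full grid is 4 3 1 2 / 2 4 3 1 / 3 1 2 4 / 1 2 4 3.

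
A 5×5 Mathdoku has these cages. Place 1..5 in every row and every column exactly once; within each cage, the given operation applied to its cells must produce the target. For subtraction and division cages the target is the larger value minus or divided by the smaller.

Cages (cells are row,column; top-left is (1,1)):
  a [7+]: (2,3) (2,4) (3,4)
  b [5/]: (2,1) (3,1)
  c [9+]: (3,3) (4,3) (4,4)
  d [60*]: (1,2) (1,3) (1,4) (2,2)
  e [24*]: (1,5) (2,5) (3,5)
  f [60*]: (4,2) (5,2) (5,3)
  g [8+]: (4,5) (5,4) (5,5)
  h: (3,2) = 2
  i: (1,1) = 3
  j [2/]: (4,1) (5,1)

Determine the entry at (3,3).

Cage i is a single given cell, which forces (1,1) = 3.
H is a freebie, leaving (3,2) = 2.
The 4 cells of cage d must have product 60; hence (2,2) = 3.
Cage e needs product 24, leaving (3,5) = 3.
Cage f needs product 60; hence (5,3) = 3.
The only place for 2 in row 1 is (1,5).
2 is placed in column 5, so (2,5) = 4.
Cage g needs sum 8, so (5,4) = 2.
Cage j's pair has quotient 2, so (4,1) = 2.
The only place for 2 in row 2 is (2,3).
Cage a needs sum 7, leaving (2,4) = 1.
The 3 cells of cage a must have sum 7; hence (3,4) = 4.
Column 4 now contains 4, leaving (4,4) = 3.
Column 4 now contains 4, so (1,4) = 5.
Row 2 already has 1, which forces (2,1) = 5.
Cage b's pair has quotient 5; hence (3,1) = 1.
Row 3 now contains 1, so (3,3) = 5.
Column 3 now contains 5, so (4,3) = 1.
1 is placed in row 4, which forces (4,5) = 5.
Column 1 now contains 1, which forces (5,1) = 4.
4 is placed in row 5; hence (5,2) = 5.
Column 5 already has 5, so (5,5) = 1.
The 4 cells of cage d must have product 60, leaving (1,2) = 1.
Column 3 already has 1, so (1,3) = 4.
Row 4 already has 5, so (4,2) = 4.
The full grid is 3 1 4 5 2 / 5 3 2 1 4 / 1 2 5 4 3 / 2 4 1 3 5 / 4 5 3 2 1.

5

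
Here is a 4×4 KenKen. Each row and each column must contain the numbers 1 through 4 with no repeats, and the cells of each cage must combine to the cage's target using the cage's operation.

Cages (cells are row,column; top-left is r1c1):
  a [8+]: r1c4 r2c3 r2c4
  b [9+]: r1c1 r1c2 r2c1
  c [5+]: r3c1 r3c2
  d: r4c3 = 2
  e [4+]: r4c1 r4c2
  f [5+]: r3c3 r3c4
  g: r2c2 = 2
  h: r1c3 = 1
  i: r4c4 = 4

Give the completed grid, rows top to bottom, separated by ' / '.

Cage h is given, so r1c3 = 1.
G is a freebie; hence r2c2 = 2.
Cage d is a single given cell, so r4c3 = 2.
I is a freebie, so r4c4 = 4.
Cage b needs sum 9; hence r1c1 = 2.
Cage a needs sum 8, which forces r1c4 = 3.
Cage a has sum 8, which forces r2c3 = 4.
The 3 cells of cage a must have sum 8, leaving r2c4 = 1.
Column 3 already has 4, which forces r3c3 = 3.
1 is placed in column 4, leaving r3c4 = 2.
3 is placed in row 1, which forces r1c2 = 4.
Row 2 already has 4, which forces r2c1 = 3.
Column 2 already has 4; hence r3c2 = 1.
Column 1 already has 3, leaving r4c1 = 1.
Column 2 already has 1, which forces r4c2 = 3.
Row 3 now contains 1, leaving r3c1 = 4.

2 4 1 3 / 3 2 4 1 / 4 1 3 2 / 1 3 2 4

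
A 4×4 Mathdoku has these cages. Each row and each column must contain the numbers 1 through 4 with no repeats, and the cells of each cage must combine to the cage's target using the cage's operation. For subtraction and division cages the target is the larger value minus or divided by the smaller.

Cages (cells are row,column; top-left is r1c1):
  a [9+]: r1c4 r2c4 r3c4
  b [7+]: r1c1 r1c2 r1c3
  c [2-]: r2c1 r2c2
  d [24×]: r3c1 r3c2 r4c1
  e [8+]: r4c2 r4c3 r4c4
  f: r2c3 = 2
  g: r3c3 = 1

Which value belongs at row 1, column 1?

F is a freebie, leaving r2c3 = 2.
Cage g is given, which forces r3c3 = 1.
Column 3 already has 1, which forces r1c3 = 4.
4 is placed in column 3, which forces r4c3 = 3.
In row 1, 3 can only go at r1c4, so r1c4 = 3.
Column 4 now contains 3; hence r2c4 = 4.
The 3 cells of cage a must have sum 9, leaving r3c4 = 2.
Column 4 now contains 4, so r4c4 = 1.
Cage d needs product 24, leaving r4c1 = 2.
Row 4 already has 1, so r4c2 = 4.
2 is placed in column 1, leaving r1c1 = 1.
The 3 cells of cage b must have sum 7; hence r1c2 = 2.
Column 1 already has 1, so r2c1 = 3.
3 is placed in row 2, so r2c2 = 1.
Cage d has product 24, leaving r3c1 = 4.
Column 2 now contains 4, leaving r3c2 = 3.
Filled in: 1 2 4 3 / 3 1 2 4 / 4 3 1 2 / 2 4 3 1.

1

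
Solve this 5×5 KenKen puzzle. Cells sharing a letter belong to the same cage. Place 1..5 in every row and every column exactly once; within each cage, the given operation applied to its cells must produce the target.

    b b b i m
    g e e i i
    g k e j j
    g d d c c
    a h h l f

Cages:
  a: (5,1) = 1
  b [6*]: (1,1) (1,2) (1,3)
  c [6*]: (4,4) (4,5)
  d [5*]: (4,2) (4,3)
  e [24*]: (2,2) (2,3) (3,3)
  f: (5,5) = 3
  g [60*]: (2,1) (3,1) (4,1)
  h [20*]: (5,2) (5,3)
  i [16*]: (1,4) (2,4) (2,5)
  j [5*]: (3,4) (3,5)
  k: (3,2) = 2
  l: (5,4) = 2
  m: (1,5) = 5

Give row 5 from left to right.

1 4 5 2 3

Cage m is a single given cell, leaving (1,5) = 5.
Cage k is given, so (3,2) = 2.
Column 5 already has 5, leaving (3,5) = 1.
Cage a is given; hence (5,1) = 1.
Cage l is a single given cell; hence (5,4) = 2.
F is a freebie; hence (5,5) = 3.
2 is placed in column 4, which forces (1,4) = 4.
Cage e has product 24, so (2,3) = 2.
Cage i has product 16; hence (2,4) = 1.
The 3 cells of cage i must have product 16, so (2,5) = 4.
Row 3 now contains 1, so (3,4) = 5.
2 is placed in column 4, leaving (4,4) = 3.
3 is placed in column 5, so (4,5) = 2.
Cage b needs product 6, which forces (1,1) = 2.
Row 2 already has 4, which forces (2,2) = 3.
Cage e needs product 24, leaving (3,3) = 4.
Column 3 now contains 4; hence (5,3) = 5.
Column 2 already has 3, which forces (1,2) = 1.
Cage b has product 6, which forces (1,3) = 3.
3 is placed in row 2; hence (2,1) = 5.
Row 3 now contains 4, leaving (3,1) = 3.
Cage g needs product 60, leaving (4,1) = 4.
Cage d needs two cells with product 5, leaving (4,2) = 5.
Column 3 now contains 5, which forces (4,3) = 1.
Row 5 already has 5, so (5,2) = 4.
Completed grid: 2 1 3 4 5 / 5 3 2 1 4 / 3 2 4 5 1 / 4 5 1 3 2 / 1 4 5 2 3.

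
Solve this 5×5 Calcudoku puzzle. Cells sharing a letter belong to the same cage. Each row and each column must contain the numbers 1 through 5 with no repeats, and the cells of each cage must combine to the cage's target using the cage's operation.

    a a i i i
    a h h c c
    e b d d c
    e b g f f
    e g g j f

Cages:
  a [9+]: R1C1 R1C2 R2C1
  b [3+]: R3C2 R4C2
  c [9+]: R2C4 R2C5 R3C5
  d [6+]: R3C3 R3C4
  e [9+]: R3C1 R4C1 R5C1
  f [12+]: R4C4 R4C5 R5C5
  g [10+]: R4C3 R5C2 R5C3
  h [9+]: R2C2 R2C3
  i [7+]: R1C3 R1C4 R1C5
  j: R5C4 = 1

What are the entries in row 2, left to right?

1 4 5 3 2

Cage j is given, leaving R5C4 = 1.
In row 3, 3 can only go at R3C1, so R3C1 = 3.
The only place for 3 in row 1 is R1C2.
In row 1, 5 can only go at R1C1, so R1C1 = 5.
The 3 cells of cage a must have sum 9, so R2C1 = 1.
The 3 cells of cage c must have sum 9; hence R3C5 = 4.
Cage d's pair has sum 6, which forces R3C3 = 1.
Cage d's pair has sum 6; hence R3C4 = 5.
5 is placed in column 4, leaving R4C4 = 4.
Cage i needs sum 7; hence R1C3 = 4.
Column 4 now contains 4, leaving R1C4 = 2.
Cage i has sum 7; hence R1C5 = 1.
Column 3 now contains 4, so R2C3 = 5.
Column 4 now contains 2, leaving R2C4 = 3.
Row 2 now contains 3, which forces R2C5 = 2.
Row 3 now contains 1, leaving R3C2 = 2.
Row 4 already has 4, leaving R4C1 = 2.
Cage b needs two cells with sum 3, which forces R4C2 = 1.
2 is placed in row 4, so R4C3 = 3.
Row 4 now contains 3; hence R4C5 = 5.
Cage e needs sum 9, which forces R5C1 = 4.
Column 2 now contains 2, leaving R5C2 = 5.
Column 3 now contains 3, which forces R5C3 = 2.
Column 5 already has 5, which forces R5C5 = 3.
Row 2 already has 5, so R2C2 = 4.
Filled in: 5 3 4 2 1 / 1 4 5 3 2 / 3 2 1 5 4 / 2 1 3 4 5 / 4 5 2 1 3.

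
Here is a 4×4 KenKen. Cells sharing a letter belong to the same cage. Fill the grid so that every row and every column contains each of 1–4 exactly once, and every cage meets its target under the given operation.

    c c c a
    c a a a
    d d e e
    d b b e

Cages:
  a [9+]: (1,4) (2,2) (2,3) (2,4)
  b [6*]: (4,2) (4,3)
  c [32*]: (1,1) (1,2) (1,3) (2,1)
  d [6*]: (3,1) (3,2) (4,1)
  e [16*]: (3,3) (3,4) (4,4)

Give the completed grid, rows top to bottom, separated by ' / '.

2 4 1 3 / 4 1 3 2 / 3 2 4 1 / 1 3 2 4

Cage c has product 32, so (2,1) = 4.
The 4 cells of cage a must have sum 9, leaving (1,4) = 3.
The only place for 1 in row 4 is (4,1).
Column 1 already has 1, which forces (1,1) = 2.
Column 1 now contains 2, so (3,1) = 3.
Row 3 already has 3, which forces (3,2) = 2.
2 is placed in row 3, leaving (3,3) = 4.
4 is placed in row 3, leaving (3,4) = 1.
2 is placed in column 2, so (4,2) = 3.
Row 4 now contains 3, so (4,3) = 2.
2 is placed in row 4, leaving (4,4) = 4.
Cage c needs product 32, leaving (1,2) = 4.
Column 3 now contains 4; hence (1,3) = 1.
Column 2 now contains 3, leaving (2,2) = 1.
Cage a has sum 9, so (2,3) = 3.
1 is placed in column 4, which forces (2,4) = 2.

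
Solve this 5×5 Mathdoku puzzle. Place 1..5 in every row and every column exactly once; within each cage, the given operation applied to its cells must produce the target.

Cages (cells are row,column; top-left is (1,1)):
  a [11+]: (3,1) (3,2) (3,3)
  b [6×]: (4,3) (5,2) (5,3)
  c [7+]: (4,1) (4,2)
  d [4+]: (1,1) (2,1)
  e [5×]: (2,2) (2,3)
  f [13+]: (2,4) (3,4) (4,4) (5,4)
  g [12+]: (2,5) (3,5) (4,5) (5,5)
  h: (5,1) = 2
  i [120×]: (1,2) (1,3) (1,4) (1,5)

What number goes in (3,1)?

5

Cage h is a single given cell, so (5,1) = 2.
Cage b needs product 6, which forces (4,3) = 2.
Cage a has sum 11, which forces (3,2) = 2.
Cage g has sum 12, which forces (2,5) = 2.
Cage i needs product 120; hence (1,4) = 2.
Row 1 needs a 1, and only (1,1) is open for it.
1 is placed in column 1, so (2,1) = 3.
Column 1 already has 3, so (4,1) = 4.
4 is placed in row 4, leaving (4,2) = 3.
Column 2 already has 3; hence (5,2) = 1.
Row 5 now contains 1; hence (5,3) = 3.
Cage i has product 120; hence (1,5) = 3.
Column 2 already has 1, so (2,2) = 5.
Cage e's pair has product 5, leaving (2,3) = 1.
Row 2 already has 1; hence (2,4) = 4.
Column 1 already has 4, leaving (3,1) = 5.
The 3 cells of cage a must have sum 11, which forces (3,3) = 4.
The 4 cells of cage f must have sum 13, so (3,4) = 3.
Row 3 already has 4; hence (3,5) = 1.
Column 5 now contains 1, so (4,5) = 5.
Column 4 now contains 4, so (5,4) = 5.
Column 5 already has 5, so (5,5) = 4.
Column 2 now contains 5, which forces (1,2) = 4.
Column 3 already has 4, so (1,3) = 5.
5 is placed in row 4, which forces (4,4) = 1.
Completed grid: 1 4 5 2 3 / 3 5 1 4 2 / 5 2 4 3 1 / 4 3 2 1 5 / 2 1 3 5 4.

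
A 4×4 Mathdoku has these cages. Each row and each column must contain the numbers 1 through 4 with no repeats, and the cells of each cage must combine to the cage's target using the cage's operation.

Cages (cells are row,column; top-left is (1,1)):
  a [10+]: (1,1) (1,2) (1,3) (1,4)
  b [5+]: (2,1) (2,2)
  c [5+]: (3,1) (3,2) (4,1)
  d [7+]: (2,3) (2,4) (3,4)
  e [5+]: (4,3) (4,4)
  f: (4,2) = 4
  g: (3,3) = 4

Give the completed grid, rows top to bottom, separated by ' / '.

4 2 3 1 / 2 3 1 4 / 3 1 4 2 / 1 4 2 3

G is a freebie, which forces (3,3) = 4.
F is a freebie, which forces (4,2) = 4.
In row 4, 1 can only go at (4,1), so (4,1) = 1.
Column 1 now contains 1; hence (3,1) = 3.
Cage c needs sum 5, so (3,2) = 1.
1 is placed in row 3, so (3,4) = 2.
Column 4 already has 2; hence (4,4) = 3.
The two cells of cage b must have sum 5, leaving (2,1) = 2.
Cage b needs two cells with sum 5; hence (2,2) = 3.
The 3 cells of cage d must have sum 7; hence (2,3) = 1.
The 3 cells of cage d must have sum 7, leaving (2,4) = 4.
Row 4 already has 3, which forces (4,3) = 2.
2 is placed in column 1, leaving (1,1) = 4.
3 is placed in column 2, which forces (1,2) = 2.
2 is placed in column 3, leaving (1,3) = 3.
4 is placed in column 4, which forces (1,4) = 1.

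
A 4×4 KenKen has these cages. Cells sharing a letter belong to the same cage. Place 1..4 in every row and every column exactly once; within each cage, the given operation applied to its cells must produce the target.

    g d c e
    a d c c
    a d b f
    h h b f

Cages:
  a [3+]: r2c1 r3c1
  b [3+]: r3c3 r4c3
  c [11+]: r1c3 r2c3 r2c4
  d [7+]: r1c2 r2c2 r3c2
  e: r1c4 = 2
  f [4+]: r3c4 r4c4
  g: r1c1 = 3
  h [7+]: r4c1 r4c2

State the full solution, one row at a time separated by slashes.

3 1 4 2 / 1 2 3 4 / 2 4 1 3 / 4 3 2 1

Cage g is a single given cell, so r1c1 = 3.
The 3 cells of cage c must have sum 11, so r1c3 = 4.
Cage e is a single given cell; hence r1c4 = 2.
Cage c has sum 11, leaving r2c3 = 3.
Cage c needs sum 11, leaving r2c4 = 4.
Column 1 already has 3; hence r4c1 = 4.
Row 4 already has 4, so r4c2 = 3.
Row 4 already has 3; hence r4c4 = 1.
Row 1 already has 2; hence r1c2 = 1.
The 3 cells of cage d must have sum 7; hence r2c2 = 2.
Cage d has sum 7; hence r3c2 = 4.
Cage b needs two cells with sum 3, which forces r3c3 = 1.
Column 4 now contains 1, so r3c4 = 3.
Row 4 now contains 1, so r4c3 = 2.
2 is placed in row 2, which forces r2c1 = 1.
Row 3 already has 1, so r3c1 = 2.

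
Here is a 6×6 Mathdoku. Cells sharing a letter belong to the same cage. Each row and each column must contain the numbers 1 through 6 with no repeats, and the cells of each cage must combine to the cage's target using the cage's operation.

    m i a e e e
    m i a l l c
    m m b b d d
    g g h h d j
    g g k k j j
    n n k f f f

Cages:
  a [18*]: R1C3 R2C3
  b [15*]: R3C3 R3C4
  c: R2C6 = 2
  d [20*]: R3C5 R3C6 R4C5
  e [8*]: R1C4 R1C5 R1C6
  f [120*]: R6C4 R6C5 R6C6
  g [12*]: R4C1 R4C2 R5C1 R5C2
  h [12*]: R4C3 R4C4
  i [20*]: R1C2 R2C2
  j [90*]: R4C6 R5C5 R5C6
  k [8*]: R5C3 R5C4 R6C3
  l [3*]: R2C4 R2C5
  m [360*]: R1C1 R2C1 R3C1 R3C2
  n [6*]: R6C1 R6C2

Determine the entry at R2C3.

6

C is a freebie, so R2C6 = 2.
In row 3, 2 can only go at R3C1, so R3C1 = 2.
Cage m has product 360, which forces R3C2 = 6.
Row 1 needs a 3, and only R1C3 is open for it.
Column 3 already has 3, so R2C3 = 6.
Column 3 already has 3; hence R3C3 = 5.
Cage b's pair has product 15, which forces R3C4 = 3.
The 4 cells of cage m must have product 360, which forces R1C1 = 6.
6 is placed in row 2, so R2C1 = 5.
5 is placed in row 2, leaving R2C2 = 4.
3 is placed in column 4, which forces R2C4 = 1.
The two cells of cage l must have product 3, leaving R2C5 = 3.
Cage h's pair has product 12, so R4C3 = 2.
Cage h's pair has product 12; hence R4C4 = 6.
Cage d needs product 20, so R4C5 = 5.
Row 4 already has 5, so R4C6 = 3.
Column 5 already has 5, which forces R5C5 = 6.
Row 5 already has 6, leaving R5C6 = 5.
Column 1 already has 6, so R6C1 = 3.
Column 5 now contains 6, which forces R6C5 = 4.
Row 6 already has 4, so R6C6 = 6.
Column 2 now contains 4, so R1C2 = 5.
4 is placed in column 5, leaving R3C5 = 1.
The 3 cells of cage d must have product 20, which forces R3C6 = 4.
Cage g needs product 12, leaving R4C1 = 4.
Row 4 now contains 3, which forces R4C2 = 1.
Cage g needs product 12; hence R5C1 = 1.
The 4 cells of cage g must have product 12, which forces R5C2 = 3.
The 3 cells of cage k must have product 8, leaving R5C3 = 4.
Cage k has product 8, which forces R5C4 = 2.
The two cells of cage n must have product 6; hence R6C2 = 2.
Row 6 already has 4, leaving R6C3 = 1.
Row 6 already has 4, which forces R6C4 = 5.
2 is placed in column 4, which forces R1C4 = 4.
1 is placed in column 5, leaving R1C5 = 2.
Column 6 already has 4, so R1C6 = 1.
The full grid is 6 5 3 4 2 1 / 5 4 6 1 3 2 / 2 6 5 3 1 4 / 4 1 2 6 5 3 / 1 3 4 2 6 5 / 3 2 1 5 4 6.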